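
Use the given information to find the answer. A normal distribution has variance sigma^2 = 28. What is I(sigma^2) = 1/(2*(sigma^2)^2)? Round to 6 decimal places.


Fisher information for variance: I(sigma^2) = 1/(2*sigma^4).
sigma^2 = 28, so sigma^4 = 784.
I = 1/(2*784) = 1/1568 = 0.000638

0.000638


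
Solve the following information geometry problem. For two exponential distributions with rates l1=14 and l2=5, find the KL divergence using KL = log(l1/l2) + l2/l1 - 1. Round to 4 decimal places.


KL divergence for exponential family:
KL = log(l1/l2) + l2/l1 - 1.
log(14/5) = 1.029619.
5/14 = 0.357143.
KL = 1.029619 + 0.357143 - 1 = 0.3868

0.3868


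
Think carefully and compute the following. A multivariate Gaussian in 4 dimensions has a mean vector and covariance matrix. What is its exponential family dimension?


Exponential family dimension calculation:
For 4-dim MVN: mean has 4 params, covariance has 4*5/2 = 10 unique entries.
Total dim = 4 + 10 = 14.

14


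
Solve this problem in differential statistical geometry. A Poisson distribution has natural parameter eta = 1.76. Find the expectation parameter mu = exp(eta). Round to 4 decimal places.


Expectation parameter for Poisson exponential family:
mu = exp(eta).
eta = 1.76.
mu = exp(1.76) = 5.8124

5.8124


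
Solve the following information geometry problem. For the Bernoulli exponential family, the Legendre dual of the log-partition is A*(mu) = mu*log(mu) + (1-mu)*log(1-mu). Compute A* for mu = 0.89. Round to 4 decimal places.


Legendre transform for Bernoulli:
A*(mu) = mu*log(mu) + (1-mu)*log(1-mu).
mu = 0.89, 1-mu = 0.11.
mu*log(mu) = 0.89*log(0.89) = -0.103715.
(1-mu)*log(1-mu) = 0.11*log(0.11) = -0.2428.
A* = -0.103715 + -0.2428 = -0.3465

-0.3465


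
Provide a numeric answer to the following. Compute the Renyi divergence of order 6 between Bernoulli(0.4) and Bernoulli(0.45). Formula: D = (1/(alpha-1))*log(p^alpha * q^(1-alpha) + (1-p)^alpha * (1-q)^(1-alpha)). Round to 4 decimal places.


Renyi divergence of order alpha between Bernoulli distributions:
D = (1/(alpha-1))*log(p^alpha * q^(1-alpha) + (1-p)^alpha * (1-q)^(1-alpha)).
alpha = 6, p = 0.4, q = 0.45.
p^alpha * q^(1-alpha) = 0.4^6 * 0.45^-5 = 0.221972.
(1-p)^alpha * (1-q)^(1-alpha) = 0.6^6 * 0.55^-5 = 0.927031.
sum = 0.221972 + 0.927031 = 1.149002.
D = (1/5)*log(1.149002) = 0.0278

0.0278


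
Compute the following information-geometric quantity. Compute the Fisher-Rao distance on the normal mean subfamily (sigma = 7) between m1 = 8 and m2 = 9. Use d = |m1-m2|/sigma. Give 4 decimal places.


On the fixed-variance normal subfamily, geodesic distance = |m1-m2|/sigma.
|8 - 9| = 1.
sigma = 7.
d = 1/7 = 0.1429

0.1429


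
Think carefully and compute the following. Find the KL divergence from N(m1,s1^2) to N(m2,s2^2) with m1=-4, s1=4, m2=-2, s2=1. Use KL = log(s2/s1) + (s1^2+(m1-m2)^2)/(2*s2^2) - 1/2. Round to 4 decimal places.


KL divergence between normal distributions:
KL = log(s2/s1) + (s1^2 + (m1-m2)^2)/(2*s2^2) - 1/2.
log(1/4) = -1.386294.
(4^2 + (-4--2)^2)/(2*1^2) = (16 + 4)/2 = 10.0.
KL = -1.386294 + 10.0 - 0.5 = 8.1137

8.1137


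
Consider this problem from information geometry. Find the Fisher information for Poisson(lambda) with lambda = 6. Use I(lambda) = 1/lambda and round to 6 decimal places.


Fisher information for Poisson: I(lambda) = 1/lambda.
lambda = 6.
I(lambda) = 1/6 = 0.166667

0.166667


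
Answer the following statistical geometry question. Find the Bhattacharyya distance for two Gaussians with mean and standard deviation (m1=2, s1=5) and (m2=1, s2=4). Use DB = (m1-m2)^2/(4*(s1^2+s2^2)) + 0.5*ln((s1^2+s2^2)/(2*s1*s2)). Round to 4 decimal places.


Bhattacharyya distance between two Gaussians:
DB = (m1-m2)^2/(4*(s1^2+s2^2)) + (1/2)*ln((s1^2+s2^2)/(2*s1*s2)).
(m1-m2)^2 = (1)^2 = 1.
s1^2+s2^2 = 25 + 16 = 41.
term1 = 1/164 = 0.006098.
term2 = 0.5*ln(41/40.0) = 0.012346.
DB = 0.006098 + 0.012346 = 0.0184

0.0184


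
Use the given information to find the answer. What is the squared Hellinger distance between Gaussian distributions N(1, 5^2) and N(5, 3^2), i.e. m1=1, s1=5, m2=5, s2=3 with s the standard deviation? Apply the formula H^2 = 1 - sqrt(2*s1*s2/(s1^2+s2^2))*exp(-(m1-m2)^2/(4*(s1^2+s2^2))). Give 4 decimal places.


Squared Hellinger distance for Gaussians:
H^2 = 1 - sqrt(2*s1*s2/(s1^2+s2^2)) * exp(-(m1-m2)^2/(4*(s1^2+s2^2))).
s1^2 = 25, s2^2 = 9, s1^2+s2^2 = 34.
sqrt(2*5*3/(34)) = 0.939336.
(m1-m2)^2 = (-4)^2 = 16.
exp(-16/(4*34)) = exp(-0.117647) = 0.88901.
H^2 = 1 - 0.939336*0.88901 = 0.1649

0.1649


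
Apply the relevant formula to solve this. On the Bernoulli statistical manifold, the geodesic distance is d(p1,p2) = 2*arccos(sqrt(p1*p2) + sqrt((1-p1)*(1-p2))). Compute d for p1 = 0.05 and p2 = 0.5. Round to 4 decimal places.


Geodesic distance on Bernoulli manifold:
d(p1,p2) = 2*arccos(sqrt(p1*p2) + sqrt((1-p1)*(1-p2))).
sqrt(p1*p2) = sqrt(0.05*0.5) = 0.158114.
sqrt((1-p1)*(1-p2)) = sqrt(0.95*0.5) = 0.689202.
arg = 0.158114 + 0.689202 = 0.847316.
d = 2*arccos(0.847316) = 1.1198

1.1198


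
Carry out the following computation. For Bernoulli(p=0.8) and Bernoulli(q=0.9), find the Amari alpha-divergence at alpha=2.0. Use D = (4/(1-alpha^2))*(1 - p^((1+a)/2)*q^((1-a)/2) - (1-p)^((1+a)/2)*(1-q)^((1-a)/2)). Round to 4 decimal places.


Amari alpha-divergence:
D = (4/(1-alpha^2))*(1 - p^((1+a)/2)*q^((1-a)/2) - (1-p)^((1+a)/2)*(1-q)^((1-a)/2)).
alpha = 2.0, p = 0.8, q = 0.9.
e1 = (1+alpha)/2 = 1.5, e2 = (1-alpha)/2 = -0.5.
t1 = p^e1 * q^e2 = 0.8^1.5 * 0.9^-0.5 = 0.754247.
t2 = (1-p)^e1 * (1-q)^e2 = 0.2^1.5 * 0.1^-0.5 = 0.282843.
4/(1-alpha^2) = -1.333333.
D = -1.333333*(1 - 0.754247 - 0.282843) = 0.0495

0.0495


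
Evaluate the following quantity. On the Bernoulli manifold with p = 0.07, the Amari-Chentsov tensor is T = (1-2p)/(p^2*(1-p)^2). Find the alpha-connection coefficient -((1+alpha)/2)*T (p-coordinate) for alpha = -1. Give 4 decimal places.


Skewness (Amari-Chentsov) tensor: T = (1-2p)/(p^2*(1-p)^2).
p = 0.07, 1-2p = 0.86, p^2 = 0.0049, (1-p)^2 = 0.8649.
T = 0.86/(0.0049 * 0.8649) = 202.92543.
In the p-coordinate, Gamma^(alpha) = Gamma^(0) - (alpha/2)*T with Gamma^(0) = (1/2)*g'(p) = -T/2,
so Gamma^(alpha) = -((1+alpha)/2)*T.
alpha = -1, -(1+alpha)/2 = 0.0.
Gamma = 0.0 * 202.92543 = 0.0000

0.0000


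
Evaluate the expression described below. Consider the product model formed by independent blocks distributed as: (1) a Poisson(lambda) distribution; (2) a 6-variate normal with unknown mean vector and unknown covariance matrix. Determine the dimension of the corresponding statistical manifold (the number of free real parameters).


The dimension of a statistical manifold equals the number of free
(independent) real parameters of the model. For a product of independent
blocks the parameter counts add.
- Poisson (lambda): 1.
- 6-variate normal: 6 (mean) + 6*7/2 = 21 (symmetric covariance) = 27.
Total = 1 + 27 = 28.
Dimension = 28

28


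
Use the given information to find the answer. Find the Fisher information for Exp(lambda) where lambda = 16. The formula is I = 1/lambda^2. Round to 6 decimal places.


Fisher information for exponential: I(lambda) = 1/lambda^2.
lambda = 16, lambda^2 = 256.
I = 1/256 = 0.003906

0.003906


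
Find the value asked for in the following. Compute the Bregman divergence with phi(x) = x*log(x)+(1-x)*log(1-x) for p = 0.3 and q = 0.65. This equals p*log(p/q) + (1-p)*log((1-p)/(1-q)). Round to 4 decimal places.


Bregman divergence with negative entropy generator:
D = p*log(p/q) + (1-p)*log((1-p)/(1-q)).
p = 0.3, q = 0.65.
p*log(p/q) = 0.3*log(0.3/0.65) = -0.231957.
(1-p)*log((1-p)/(1-q)) = 0.7*log(0.7/0.35) = 0.485203.
D = -0.231957 + 0.485203 = 0.2532

0.2532


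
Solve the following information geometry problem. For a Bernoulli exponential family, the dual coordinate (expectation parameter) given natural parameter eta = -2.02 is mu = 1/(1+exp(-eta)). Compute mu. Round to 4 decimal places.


Dual coordinate (expectation parameter) for Bernoulli:
mu = 1/(1+exp(-eta)).
eta = -2.02.
exp(-eta) = exp(2.02) = 7.538325.
mu = 1/(1+7.538325) = 0.1171

0.1171


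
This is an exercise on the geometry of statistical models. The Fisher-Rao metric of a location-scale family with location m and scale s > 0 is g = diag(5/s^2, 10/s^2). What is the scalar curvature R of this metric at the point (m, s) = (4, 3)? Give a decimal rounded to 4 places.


The metric has the form g = (A dm^2 + B ds^2)/s^2 with A = 5, B = 10.
Substitute u = sqrt(A/B)*m: g = B*(du^2 + ds^2)/s^2, i.e. B times the
Poincare upper half-plane metric, which has constant Gaussian curvature -1.
Scaling a 2D metric by a constant c divides the Gaussian curvature by c,
so K = -1/B = -1/(10) = -0.1000 everywhere (the point (m, s) = (4, 3) is irrelevant:
the curvature is constant).
Scalar curvature in dimension 2: R = 2K = -2/(10) = -0.2000.

-0.2000


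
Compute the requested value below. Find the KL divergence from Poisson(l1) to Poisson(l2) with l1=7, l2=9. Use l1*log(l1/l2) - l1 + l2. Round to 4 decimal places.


KL divergence for Poisson:
KL = l1*log(l1/l2) - l1 + l2.
l1 = 7, l2 = 9.
log(7/9) = -0.251314.
l1*log(l1/l2) = 7 * -0.251314 = -1.759201.
KL = -1.759201 - 7 + 9 = 0.2408

0.2408


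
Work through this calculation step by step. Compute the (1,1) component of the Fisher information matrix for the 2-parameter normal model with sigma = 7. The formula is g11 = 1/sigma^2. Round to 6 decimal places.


For the 2-parameter normal family, the Fisher metric has:
  g11 = 1/sigma^2, g22 = 2/sigma^2.
sigma = 7, sigma^2 = 49.
g11 = 0.020408

0.020408


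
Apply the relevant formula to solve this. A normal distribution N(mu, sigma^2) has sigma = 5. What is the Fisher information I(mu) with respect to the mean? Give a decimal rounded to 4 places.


The Fisher information for the mean of a normal distribution is I(mu) = 1/sigma^2.
sigma = 5, so sigma^2 = 25.
I(mu) = 1/25 = 0.0400

0.0400


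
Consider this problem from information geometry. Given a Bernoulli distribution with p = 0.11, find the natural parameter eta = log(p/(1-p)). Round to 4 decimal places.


Natural parameter for Bernoulli: eta = log(p/(1-p)).
p = 0.11, 1-p = 0.89.
p/(1-p) = 0.123596.
eta = log(0.123596) = -2.0907

-2.0907


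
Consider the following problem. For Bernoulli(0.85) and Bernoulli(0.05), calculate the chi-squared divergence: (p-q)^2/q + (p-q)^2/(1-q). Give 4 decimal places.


Chi-squared divergence between Bernoulli distributions:
chi^2 = (p-q)^2/q + (p-q)^2/(1-q).
p = 0.85, q = 0.05, p-q = 0.8.
(p-q)^2 = 0.64.
term1 = 0.64/0.05 = 12.8.
term2 = 0.64/0.95 = 0.673684.
chi^2 = 12.8 + 0.673684 = 13.4737

13.4737


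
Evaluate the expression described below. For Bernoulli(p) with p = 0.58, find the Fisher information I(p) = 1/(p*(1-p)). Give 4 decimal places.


For Bernoulli(p), Fisher information is I(p) = 1/(p*(1-p)).
p = 0.58, 1-p = 0.42.
p*(1-p) = 0.2436.
I(p) = 1/0.2436 = 4.1051

4.1051


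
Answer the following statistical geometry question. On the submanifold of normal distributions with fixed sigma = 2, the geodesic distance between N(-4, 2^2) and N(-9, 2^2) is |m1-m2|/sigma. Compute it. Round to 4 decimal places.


On the fixed-variance normal subfamily, geodesic distance = |m1-m2|/sigma.
|-4 - -9| = 5.
sigma = 2.
d = 5/2 = 2.5000

2.5000


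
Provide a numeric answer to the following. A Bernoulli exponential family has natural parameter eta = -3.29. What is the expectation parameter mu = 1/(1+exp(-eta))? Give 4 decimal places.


Dual coordinate (expectation parameter) for Bernoulli:
mu = 1/(1+exp(-eta)).
eta = -3.29.
exp(-eta) = exp(3.29) = 26.842864.
mu = 1/(1+26.842864) = 0.0359

0.0359


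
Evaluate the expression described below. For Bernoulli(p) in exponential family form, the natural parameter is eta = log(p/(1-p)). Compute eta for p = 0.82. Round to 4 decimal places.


Natural parameter for Bernoulli: eta = log(p/(1-p)).
p = 0.82, 1-p = 0.18.
p/(1-p) = 4.555556.
eta = log(4.555556) = 1.5163

1.5163


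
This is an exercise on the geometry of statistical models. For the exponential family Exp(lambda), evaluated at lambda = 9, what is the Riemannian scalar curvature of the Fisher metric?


This family has a single free parameter, so its statistical manifold
is 1-dimensional. The Riemann curvature tensor of any 1-dimensional
Riemannian manifold vanishes identically, so R = 0.

0


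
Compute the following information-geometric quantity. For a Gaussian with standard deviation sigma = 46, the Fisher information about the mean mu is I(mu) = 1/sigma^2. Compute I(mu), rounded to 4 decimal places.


The Fisher information for the mean of a normal distribution is I(mu) = 1/sigma^2.
sigma = 46, so sigma^2 = 2116.
I(mu) = 1/2116 = 0.0005

0.0005


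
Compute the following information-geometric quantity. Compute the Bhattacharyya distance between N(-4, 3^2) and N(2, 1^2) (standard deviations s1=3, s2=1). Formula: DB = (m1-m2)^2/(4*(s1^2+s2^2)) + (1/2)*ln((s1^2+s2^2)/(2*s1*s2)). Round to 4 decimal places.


Bhattacharyya distance between two Gaussians:
DB = (m1-m2)^2/(4*(s1^2+s2^2)) + (1/2)*ln((s1^2+s2^2)/(2*s1*s2)).
(m1-m2)^2 = (-6)^2 = 36.
s1^2+s2^2 = 9 + 1 = 10.
term1 = 36/40 = 0.9.
term2 = 0.5*ln(10/6.0) = 0.255413.
DB = 0.9 + 0.255413 = 1.1554

1.1554


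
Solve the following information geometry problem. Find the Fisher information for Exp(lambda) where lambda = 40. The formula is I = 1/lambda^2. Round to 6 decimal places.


Fisher information for exponential: I(lambda) = 1/lambda^2.
lambda = 40, lambda^2 = 1600.
I = 1/1600 = 0.000625

0.000625


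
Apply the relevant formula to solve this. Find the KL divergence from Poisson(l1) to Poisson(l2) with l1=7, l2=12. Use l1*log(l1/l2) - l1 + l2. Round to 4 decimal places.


KL divergence for Poisson:
KL = l1*log(l1/l2) - l1 + l2.
l1 = 7, l2 = 12.
log(7/12) = -0.538997.
l1*log(l1/l2) = 7 * -0.538997 = -3.772976.
KL = -3.772976 - 7 + 12 = 1.2270

1.2270


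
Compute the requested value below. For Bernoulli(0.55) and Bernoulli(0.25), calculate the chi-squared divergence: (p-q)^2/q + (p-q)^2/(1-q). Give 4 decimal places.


Chi-squared divergence between Bernoulli distributions:
chi^2 = (p-q)^2/q + (p-q)^2/(1-q).
p = 0.55, q = 0.25, p-q = 0.3.
(p-q)^2 = 0.09.
term1 = 0.09/0.25 = 0.36.
term2 = 0.09/0.75 = 0.12.
chi^2 = 0.36 + 0.12 = 0.4800

0.4800


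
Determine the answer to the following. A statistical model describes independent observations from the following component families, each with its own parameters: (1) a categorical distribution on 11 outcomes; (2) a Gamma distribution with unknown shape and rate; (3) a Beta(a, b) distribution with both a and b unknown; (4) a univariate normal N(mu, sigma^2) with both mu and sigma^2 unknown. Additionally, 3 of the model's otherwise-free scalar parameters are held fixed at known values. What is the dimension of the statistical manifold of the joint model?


The dimension of a statistical manifold equals the number of free
(independent) real parameters of the model. For a product of independent
blocks the parameter counts add.
- categorical on 11 outcomes (probabilities sum to 1): 11-1 = 10.
- Gamma (shape, rate): 2.
- Beta (a, b): 2.
- normal (mu, sigma^2): 2.
Total = 10 + 2 + 2 + 2 = 16.
3 parameter(s) fixed at known values: 16 - 3 = 13.
Dimension = 13

13


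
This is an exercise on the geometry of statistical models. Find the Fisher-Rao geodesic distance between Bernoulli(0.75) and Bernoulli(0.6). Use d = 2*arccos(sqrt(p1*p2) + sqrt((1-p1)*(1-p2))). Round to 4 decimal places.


Geodesic distance on Bernoulli manifold:
d(p1,p2) = 2*arccos(sqrt(p1*p2) + sqrt((1-p1)*(1-p2))).
sqrt(p1*p2) = sqrt(0.75*0.6) = 0.67082.
sqrt((1-p1)*(1-p2)) = sqrt(0.25*0.4) = 0.316228.
arg = 0.67082 + 0.316228 = 0.987048.
d = 2*arccos(0.987048) = 0.3222

0.3222


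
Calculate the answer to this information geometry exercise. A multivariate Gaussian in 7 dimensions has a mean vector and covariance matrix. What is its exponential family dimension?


Exponential family dimension calculation:
For 7-dim MVN: mean has 7 params, covariance has 7*8/2 = 28 unique entries.
Total dim = 7 + 28 = 35.

35


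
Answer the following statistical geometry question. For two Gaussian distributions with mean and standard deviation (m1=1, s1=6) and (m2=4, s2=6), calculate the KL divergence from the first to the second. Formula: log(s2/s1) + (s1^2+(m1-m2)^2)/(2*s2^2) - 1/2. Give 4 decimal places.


KL divergence between normal distributions:
KL = log(s2/s1) + (s1^2 + (m1-m2)^2)/(2*s2^2) - 1/2.
log(6/6) = 0.0.
(6^2 + (1-4)^2)/(2*6^2) = (36 + 9)/72 = 0.625.
KL = 0.0 + 0.625 - 0.5 = 0.1250

0.1250


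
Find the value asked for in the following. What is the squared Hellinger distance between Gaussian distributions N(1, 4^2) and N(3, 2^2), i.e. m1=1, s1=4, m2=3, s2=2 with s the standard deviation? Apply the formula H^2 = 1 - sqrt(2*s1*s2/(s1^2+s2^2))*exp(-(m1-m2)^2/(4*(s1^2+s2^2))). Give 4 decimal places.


Squared Hellinger distance for Gaussians:
H^2 = 1 - sqrt(2*s1*s2/(s1^2+s2^2)) * exp(-(m1-m2)^2/(4*(s1^2+s2^2))).
s1^2 = 16, s2^2 = 4, s1^2+s2^2 = 20.
sqrt(2*4*2/(20)) = 0.894427.
(m1-m2)^2 = (-2)^2 = 4.
exp(-4/(4*20)) = exp(-0.05) = 0.951229.
H^2 = 1 - 0.894427*0.951229 = 0.1492

0.1492


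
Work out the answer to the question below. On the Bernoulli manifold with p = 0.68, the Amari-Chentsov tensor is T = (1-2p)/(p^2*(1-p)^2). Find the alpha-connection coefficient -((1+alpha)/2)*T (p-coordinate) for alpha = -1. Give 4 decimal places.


Skewness (Amari-Chentsov) tensor: T = (1-2p)/(p^2*(1-p)^2).
p = 0.68, 1-2p = -0.36, p^2 = 0.4624, (1-p)^2 = 0.1024.
T = -0.36/(0.4624 * 0.1024) = -7.602995.
In the p-coordinate, Gamma^(alpha) = Gamma^(0) - (alpha/2)*T with Gamma^(0) = (1/2)*g'(p) = -T/2,
so Gamma^(alpha) = -((1+alpha)/2)*T.
alpha = -1, -(1+alpha)/2 = 0.0.
Gamma = 0.0 * -7.602995 = 0.0000

0.0000


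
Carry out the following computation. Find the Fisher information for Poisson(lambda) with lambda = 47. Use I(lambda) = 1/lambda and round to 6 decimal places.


Fisher information for Poisson: I(lambda) = 1/lambda.
lambda = 47.
I(lambda) = 1/47 = 0.021277

0.021277


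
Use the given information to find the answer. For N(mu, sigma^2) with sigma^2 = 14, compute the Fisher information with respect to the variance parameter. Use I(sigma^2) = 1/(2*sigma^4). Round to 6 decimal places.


Fisher information for variance: I(sigma^2) = 1/(2*sigma^4).
sigma^2 = 14, so sigma^4 = 196.
I = 1/(2*196) = 1/392 = 0.002551

0.002551


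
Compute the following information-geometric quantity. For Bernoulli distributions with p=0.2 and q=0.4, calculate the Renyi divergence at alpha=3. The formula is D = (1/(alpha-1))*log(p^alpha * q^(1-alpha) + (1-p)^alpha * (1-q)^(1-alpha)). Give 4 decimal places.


Renyi divergence of order alpha between Bernoulli distributions:
D = (1/(alpha-1))*log(p^alpha * q^(1-alpha) + (1-p)^alpha * (1-q)^(1-alpha)).
alpha = 3, p = 0.2, q = 0.4.
p^alpha * q^(1-alpha) = 0.2^3 * 0.4^-2 = 0.05.
(1-p)^alpha * (1-q)^(1-alpha) = 0.8^3 * 0.6^-2 = 1.422222.
sum = 0.05 + 1.422222 = 1.472222.
D = (1/2)*log(1.472222) = 0.1934

0.1934


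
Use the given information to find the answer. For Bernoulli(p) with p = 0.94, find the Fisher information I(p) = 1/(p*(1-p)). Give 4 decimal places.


For Bernoulli(p), Fisher information is I(p) = 1/(p*(1-p)).
p = 0.94, 1-p = 0.06.
p*(1-p) = 0.0564.
I(p) = 1/0.0564 = 17.7305

17.7305


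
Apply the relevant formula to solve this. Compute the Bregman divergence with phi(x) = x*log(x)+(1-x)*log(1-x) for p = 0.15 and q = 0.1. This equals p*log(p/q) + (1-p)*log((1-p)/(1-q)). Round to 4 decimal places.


Bregman divergence with negative entropy generator:
D = p*log(p/q) + (1-p)*log((1-p)/(1-q)).
p = 0.15, q = 0.1.
p*log(p/q) = 0.15*log(0.15/0.1) = 0.06082.
(1-p)*log((1-p)/(1-q)) = 0.85*log(0.85/0.9) = -0.048585.
D = 0.06082 + -0.048585 = 0.0122

0.0122


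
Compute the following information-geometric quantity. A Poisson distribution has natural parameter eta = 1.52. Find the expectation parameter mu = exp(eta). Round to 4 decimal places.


Expectation parameter for Poisson exponential family:
mu = exp(eta).
eta = 1.52.
mu = exp(1.52) = 4.5722

4.5722


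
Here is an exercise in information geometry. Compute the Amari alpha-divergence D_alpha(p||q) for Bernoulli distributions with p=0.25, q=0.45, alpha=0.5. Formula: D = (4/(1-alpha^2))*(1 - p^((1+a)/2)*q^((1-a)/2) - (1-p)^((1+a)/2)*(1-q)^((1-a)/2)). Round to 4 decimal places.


Amari alpha-divergence:
D = (4/(1-alpha^2))*(1 - p^((1+a)/2)*q^((1-a)/2) - (1-p)^((1+a)/2)*(1-q)^((1-a)/2)).
alpha = 0.5, p = 0.25, q = 0.45.
e1 = (1+alpha)/2 = 0.75, e2 = (1-alpha)/2 = 0.25.
t1 = p^e1 * q^e2 = 0.25^0.75 * 0.45^0.25 = 0.289573.
t2 = (1-p)^e1 * (1-q)^e2 = 0.75^0.75 * 0.55^0.25 = 0.694043.
4/(1-alpha^2) = 5.333333.
D = 5.333333*(1 - 0.289573 - 0.694043) = 0.0874

0.0874


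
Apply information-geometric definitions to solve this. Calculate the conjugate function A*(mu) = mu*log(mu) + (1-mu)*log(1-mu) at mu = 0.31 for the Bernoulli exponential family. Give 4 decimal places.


Legendre transform for Bernoulli:
A*(mu) = mu*log(mu) + (1-mu)*log(1-mu).
mu = 0.31, 1-mu = 0.69.
mu*log(mu) = 0.31*log(0.31) = -0.363067.
(1-mu)*log(1-mu) = 0.69*log(0.69) = -0.256034.
A* = -0.363067 + -0.256034 = -0.6191

-0.6191


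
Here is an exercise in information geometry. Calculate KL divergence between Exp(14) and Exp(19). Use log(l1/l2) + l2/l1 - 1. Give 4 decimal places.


KL divergence for exponential family:
KL = log(l1/l2) + l2/l1 - 1.
log(14/19) = -0.305382.
19/14 = 1.357143.
KL = -0.305382 + 1.357143 - 1 = 0.0518

0.0518


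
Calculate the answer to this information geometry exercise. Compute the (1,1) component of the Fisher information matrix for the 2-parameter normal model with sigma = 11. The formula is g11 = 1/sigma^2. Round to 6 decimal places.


For the 2-parameter normal family, the Fisher metric has:
  g11 = 1/sigma^2, g22 = 2/sigma^2.
sigma = 11, sigma^2 = 121.
g11 = 0.008264

0.008264


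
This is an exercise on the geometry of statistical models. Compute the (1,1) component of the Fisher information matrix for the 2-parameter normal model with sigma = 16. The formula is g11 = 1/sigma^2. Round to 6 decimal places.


For the 2-parameter normal family, the Fisher metric has:
  g11 = 1/sigma^2, g22 = 2/sigma^2.
sigma = 16, sigma^2 = 256.
g11 = 0.003906

0.003906


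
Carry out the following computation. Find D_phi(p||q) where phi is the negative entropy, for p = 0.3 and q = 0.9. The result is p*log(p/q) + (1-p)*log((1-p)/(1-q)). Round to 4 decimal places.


Bregman divergence with negative entropy generator:
D = p*log(p/q) + (1-p)*log((1-p)/(1-q)).
p = 0.3, q = 0.9.
p*log(p/q) = 0.3*log(0.3/0.9) = -0.329584.
(1-p)*log((1-p)/(1-q)) = 0.7*log(0.7/0.1) = 1.362137.
D = -0.329584 + 1.362137 = 1.0326

1.0326


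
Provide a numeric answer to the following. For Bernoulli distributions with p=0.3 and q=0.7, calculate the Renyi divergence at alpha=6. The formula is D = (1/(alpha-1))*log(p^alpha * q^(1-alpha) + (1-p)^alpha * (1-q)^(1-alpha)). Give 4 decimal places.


Renyi divergence of order alpha between Bernoulli distributions:
D = (1/(alpha-1))*log(p^alpha * q^(1-alpha) + (1-p)^alpha * (1-q)^(1-alpha)).
alpha = 6, p = 0.3, q = 0.7.
p^alpha * q^(1-alpha) = 0.3^6 * 0.7^-5 = 0.004337.
(1-p)^alpha * (1-q)^(1-alpha) = 0.7^6 * 0.3^-5 = 48.415226.
sum = 0.004337 + 48.415226 = 48.419564.
D = (1/5)*log(48.419564) = 0.7760

0.7760


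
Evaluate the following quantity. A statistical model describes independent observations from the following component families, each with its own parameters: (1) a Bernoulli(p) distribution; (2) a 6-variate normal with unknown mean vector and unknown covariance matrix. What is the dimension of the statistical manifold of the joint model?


The dimension of a statistical manifold equals the number of free
(independent) real parameters of the model. For a product of independent
blocks the parameter counts add.
- Bernoulli (p): 1.
- 6-variate normal: 6 (mean) + 6*7/2 = 21 (symmetric covariance) = 27.
Total = 1 + 27 = 28.
Dimension = 28

28


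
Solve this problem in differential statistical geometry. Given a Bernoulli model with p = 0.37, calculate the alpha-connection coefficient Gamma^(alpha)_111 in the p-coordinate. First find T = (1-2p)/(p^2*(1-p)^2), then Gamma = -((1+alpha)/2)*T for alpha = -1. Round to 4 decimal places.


Skewness (Amari-Chentsov) tensor: T = (1-2p)/(p^2*(1-p)^2).
p = 0.37, 1-2p = 0.26, p^2 = 0.1369, (1-p)^2 = 0.3969.
T = 0.26/(0.1369 * 0.3969) = 4.785076.
In the p-coordinate, Gamma^(alpha) = Gamma^(0) - (alpha/2)*T with Gamma^(0) = (1/2)*g'(p) = -T/2,
so Gamma^(alpha) = -((1+alpha)/2)*T.
alpha = -1, -(1+alpha)/2 = 0.0.
Gamma = 0.0 * 4.785076 = 0.0000

0.0000


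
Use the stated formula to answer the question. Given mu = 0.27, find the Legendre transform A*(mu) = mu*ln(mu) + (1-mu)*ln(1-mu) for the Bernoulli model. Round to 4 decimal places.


Legendre transform for Bernoulli:
A*(mu) = mu*log(mu) + (1-mu)*log(1-mu).
mu = 0.27, 1-mu = 0.73.
mu*log(mu) = 0.27*log(0.27) = -0.35352.
(1-mu)*log(1-mu) = 0.73*log(0.73) = -0.229739.
A* = -0.35352 + -0.229739 = -0.5833

-0.5833


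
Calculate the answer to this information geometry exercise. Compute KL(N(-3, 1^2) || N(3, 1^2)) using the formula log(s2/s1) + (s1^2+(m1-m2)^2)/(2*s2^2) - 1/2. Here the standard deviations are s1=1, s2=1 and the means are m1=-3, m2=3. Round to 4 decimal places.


KL divergence between normal distributions:
KL = log(s2/s1) + (s1^2 + (m1-m2)^2)/(2*s2^2) - 1/2.
log(1/1) = 0.0.
(1^2 + (-3-3)^2)/(2*1^2) = (1 + 36)/2 = 18.5.
KL = 0.0 + 18.5 - 0.5 = 18.0000

18.0000


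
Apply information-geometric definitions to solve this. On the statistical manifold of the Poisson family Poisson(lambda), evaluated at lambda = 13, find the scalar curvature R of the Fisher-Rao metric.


This family has a single free parameter, so its statistical manifold
is 1-dimensional. The Riemann curvature tensor of any 1-dimensional
Riemannian manifold vanishes identically, so R = 0.

0


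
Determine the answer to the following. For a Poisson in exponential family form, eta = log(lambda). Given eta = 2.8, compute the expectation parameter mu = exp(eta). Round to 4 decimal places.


Expectation parameter for Poisson exponential family:
mu = exp(eta).
eta = 2.8.
mu = exp(2.8) = 16.4446

16.4446


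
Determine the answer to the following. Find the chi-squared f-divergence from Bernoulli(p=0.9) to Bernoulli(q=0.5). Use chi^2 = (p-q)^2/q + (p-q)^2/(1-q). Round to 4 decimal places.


Chi-squared divergence between Bernoulli distributions:
chi^2 = (p-q)^2/q + (p-q)^2/(1-q).
p = 0.9, q = 0.5, p-q = 0.4.
(p-q)^2 = 0.16.
term1 = 0.16/0.5 = 0.32.
term2 = 0.16/0.5 = 0.32.
chi^2 = 0.32 + 0.32 = 0.6400

0.6400


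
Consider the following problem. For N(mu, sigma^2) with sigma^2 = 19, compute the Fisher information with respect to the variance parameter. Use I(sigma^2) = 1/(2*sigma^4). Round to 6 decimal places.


Fisher information for variance: I(sigma^2) = 1/(2*sigma^4).
sigma^2 = 19, so sigma^4 = 361.
I = 1/(2*361) = 1/722 = 0.001385

0.001385


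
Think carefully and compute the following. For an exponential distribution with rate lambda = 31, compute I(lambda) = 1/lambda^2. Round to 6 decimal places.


Fisher information for exponential: I(lambda) = 1/lambda^2.
lambda = 31, lambda^2 = 961.
I = 1/961 = 0.001041

0.001041


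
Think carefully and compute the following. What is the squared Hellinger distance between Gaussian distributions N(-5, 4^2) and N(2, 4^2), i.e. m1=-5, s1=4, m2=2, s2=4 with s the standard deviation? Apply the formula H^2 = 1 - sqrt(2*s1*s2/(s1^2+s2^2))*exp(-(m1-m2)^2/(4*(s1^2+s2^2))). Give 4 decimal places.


Squared Hellinger distance for Gaussians:
H^2 = 1 - sqrt(2*s1*s2/(s1^2+s2^2)) * exp(-(m1-m2)^2/(4*(s1^2+s2^2))).
s1^2 = 16, s2^2 = 16, s1^2+s2^2 = 32.
sqrt(2*4*4/(32)) = 1.0.
(m1-m2)^2 = (-7)^2 = 49.
exp(-49/(4*32)) = exp(-0.382812) = 0.681941.
H^2 = 1 - 1.0*0.681941 = 0.3181

0.3181


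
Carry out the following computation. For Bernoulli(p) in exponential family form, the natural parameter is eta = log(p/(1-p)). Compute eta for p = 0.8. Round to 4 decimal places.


Natural parameter for Bernoulli: eta = log(p/(1-p)).
p = 0.8, 1-p = 0.2.
p/(1-p) = 4.0.
eta = log(4.0) = 1.3863

1.3863


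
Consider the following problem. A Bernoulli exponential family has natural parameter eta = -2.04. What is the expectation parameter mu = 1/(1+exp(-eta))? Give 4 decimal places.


Dual coordinate (expectation parameter) for Bernoulli:
mu = 1/(1+exp(-eta)).
eta = -2.04.
exp(-eta) = exp(2.04) = 7.690609.
mu = 1/(1+7.690609) = 0.1151

0.1151


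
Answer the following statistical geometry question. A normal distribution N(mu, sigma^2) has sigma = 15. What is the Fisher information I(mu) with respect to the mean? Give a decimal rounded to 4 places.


The Fisher information for the mean of a normal distribution is I(mu) = 1/sigma^2.
sigma = 15, so sigma^2 = 225.
I(mu) = 1/225 = 0.0044

0.0044


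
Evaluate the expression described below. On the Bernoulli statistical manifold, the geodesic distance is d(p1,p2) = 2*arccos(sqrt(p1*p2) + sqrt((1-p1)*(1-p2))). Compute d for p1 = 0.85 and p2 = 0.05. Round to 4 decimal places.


Geodesic distance on Bernoulli manifold:
d(p1,p2) = 2*arccos(sqrt(p1*p2) + sqrt((1-p1)*(1-p2))).
sqrt(p1*p2) = sqrt(0.85*0.05) = 0.206155.
sqrt((1-p1)*(1-p2)) = sqrt(0.15*0.95) = 0.377492.
arg = 0.206155 + 0.377492 = 0.583647.
d = 2*arccos(0.583647) = 1.8952

1.8952


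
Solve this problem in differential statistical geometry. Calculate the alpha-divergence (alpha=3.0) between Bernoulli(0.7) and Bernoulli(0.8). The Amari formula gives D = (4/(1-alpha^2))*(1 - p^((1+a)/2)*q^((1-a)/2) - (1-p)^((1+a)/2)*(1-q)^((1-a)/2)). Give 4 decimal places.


Amari alpha-divergence:
D = (4/(1-alpha^2))*(1 - p^((1+a)/2)*q^((1-a)/2) - (1-p)^((1+a)/2)*(1-q)^((1-a)/2)).
alpha = 3.0, p = 0.7, q = 0.8.
e1 = (1+alpha)/2 = 2.0, e2 = (1-alpha)/2 = -1.0.
t1 = p^e1 * q^e2 = 0.7^2.0 * 0.8^-1.0 = 0.6125.
t2 = (1-p)^e1 * (1-q)^e2 = 0.3^2.0 * 0.2^-1.0 = 0.45.
4/(1-alpha^2) = -0.5.
D = -0.5*(1 - 0.6125 - 0.45) = 0.0313

0.0313


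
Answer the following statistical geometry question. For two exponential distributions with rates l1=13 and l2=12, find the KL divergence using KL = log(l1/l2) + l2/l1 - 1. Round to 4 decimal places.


KL divergence for exponential family:
KL = log(l1/l2) + l2/l1 - 1.
log(13/12) = 0.080043.
12/13 = 0.923077.
KL = 0.080043 + 0.923077 - 1 = 0.0031

0.0031


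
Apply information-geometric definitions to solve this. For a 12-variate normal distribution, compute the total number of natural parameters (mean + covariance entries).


Exponential family dimension calculation:
For 12-dim MVN: mean has 12 params, covariance has 12*13/2 = 78 unique entries.
Total dim = 12 + 78 = 90.

90


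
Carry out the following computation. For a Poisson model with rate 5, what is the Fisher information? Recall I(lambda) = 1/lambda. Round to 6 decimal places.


Fisher information for Poisson: I(lambda) = 1/lambda.
lambda = 5.
I(lambda) = 1/5 = 0.200000

0.200000


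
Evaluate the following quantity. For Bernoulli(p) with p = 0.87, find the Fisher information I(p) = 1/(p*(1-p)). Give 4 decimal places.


For Bernoulli(p), Fisher information is I(p) = 1/(p*(1-p)).
p = 0.87, 1-p = 0.13.
p*(1-p) = 0.1131.
I(p) = 1/0.1131 = 8.8417

8.8417


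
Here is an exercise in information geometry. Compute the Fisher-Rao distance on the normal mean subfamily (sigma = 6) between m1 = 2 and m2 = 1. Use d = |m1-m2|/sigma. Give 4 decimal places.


On the fixed-variance normal subfamily, geodesic distance = |m1-m2|/sigma.
|2 - 1| = 1.
sigma = 6.
d = 1/6 = 0.1667

0.1667


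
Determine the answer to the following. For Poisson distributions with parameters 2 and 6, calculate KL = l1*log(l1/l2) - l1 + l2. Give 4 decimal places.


KL divergence for Poisson:
KL = l1*log(l1/l2) - l1 + l2.
l1 = 2, l2 = 6.
log(2/6) = -1.098612.
l1*log(l1/l2) = 2 * -1.098612 = -2.197225.
KL = -2.197225 - 2 + 6 = 1.8028

1.8028


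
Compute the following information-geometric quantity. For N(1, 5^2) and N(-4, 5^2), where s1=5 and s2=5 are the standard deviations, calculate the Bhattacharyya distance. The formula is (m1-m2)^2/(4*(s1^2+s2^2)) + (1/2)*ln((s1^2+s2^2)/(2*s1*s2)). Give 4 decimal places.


Bhattacharyya distance between two Gaussians:
DB = (m1-m2)^2/(4*(s1^2+s2^2)) + (1/2)*ln((s1^2+s2^2)/(2*s1*s2)).
(m1-m2)^2 = (5)^2 = 25.
s1^2+s2^2 = 25 + 25 = 50.
term1 = 25/200 = 0.125.
term2 = 0.5*ln(50/50.0) = 0.0.
DB = 0.125 + 0.0 = 0.1250

0.1250


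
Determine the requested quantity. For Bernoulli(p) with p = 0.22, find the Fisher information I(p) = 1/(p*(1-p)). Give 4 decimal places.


For Bernoulli(p), Fisher information is I(p) = 1/(p*(1-p)).
p = 0.22, 1-p = 0.78.
p*(1-p) = 0.1716.
I(p) = 1/0.1716 = 5.8275

5.8275


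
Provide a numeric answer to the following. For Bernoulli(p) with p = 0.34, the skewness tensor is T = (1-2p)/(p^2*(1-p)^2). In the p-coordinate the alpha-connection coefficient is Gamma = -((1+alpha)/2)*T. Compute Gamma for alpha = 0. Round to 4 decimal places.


Skewness (Amari-Chentsov) tensor: T = (1-2p)/(p^2*(1-p)^2).
p = 0.34, 1-2p = 0.32, p^2 = 0.1156, (1-p)^2 = 0.4356.
T = 0.32/(0.1156 * 0.4356) = 6.354835.
In the p-coordinate, Gamma^(alpha) = Gamma^(0) - (alpha/2)*T with Gamma^(0) = (1/2)*g'(p) = -T/2,
so Gamma^(alpha) = -((1+alpha)/2)*T.
alpha = 0, -(1+alpha)/2 = -0.5.
Gamma = -0.5 * 6.354835 = -3.1774

-3.1774


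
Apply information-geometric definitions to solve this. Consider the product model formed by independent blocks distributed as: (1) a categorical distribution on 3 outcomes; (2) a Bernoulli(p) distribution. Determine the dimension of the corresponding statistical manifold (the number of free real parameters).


The dimension of a statistical manifold equals the number of free
(independent) real parameters of the model. For a product of independent
blocks the parameter counts add.
- categorical on 3 outcomes (probabilities sum to 1): 3-1 = 2.
- Bernoulli (p): 1.
Total = 2 + 1 = 3.
Dimension = 3

3


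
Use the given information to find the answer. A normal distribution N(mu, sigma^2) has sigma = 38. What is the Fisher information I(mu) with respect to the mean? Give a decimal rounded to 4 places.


The Fisher information for the mean of a normal distribution is I(mu) = 1/sigma^2.
sigma = 38, so sigma^2 = 1444.
I(mu) = 1/1444 = 0.0007

0.0007


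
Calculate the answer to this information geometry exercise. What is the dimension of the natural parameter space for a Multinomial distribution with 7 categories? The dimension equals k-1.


Exponential family dimension calculation:
For Multinomial with k=7 categories, dim = k-1 = 6.

6


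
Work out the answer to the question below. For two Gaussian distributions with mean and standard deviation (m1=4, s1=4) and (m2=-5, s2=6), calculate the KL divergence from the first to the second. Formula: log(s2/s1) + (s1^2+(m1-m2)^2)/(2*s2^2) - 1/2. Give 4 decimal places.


KL divergence between normal distributions:
KL = log(s2/s1) + (s1^2 + (m1-m2)^2)/(2*s2^2) - 1/2.
log(6/4) = 0.405465.
(4^2 + (4--5)^2)/(2*6^2) = (16 + 81)/72 = 1.347222.
KL = 0.405465 + 1.347222 - 0.5 = 1.2527

1.2527


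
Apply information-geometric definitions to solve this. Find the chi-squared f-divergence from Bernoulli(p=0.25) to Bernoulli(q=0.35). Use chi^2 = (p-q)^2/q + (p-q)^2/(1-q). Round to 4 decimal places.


Chi-squared divergence between Bernoulli distributions:
chi^2 = (p-q)^2/q + (p-q)^2/(1-q).
p = 0.25, q = 0.35, p-q = -0.1.
(p-q)^2 = 0.01.
term1 = 0.01/0.35 = 0.028571.
term2 = 0.01/0.65 = 0.015385.
chi^2 = 0.028571 + 0.015385 = 0.0440

0.0440


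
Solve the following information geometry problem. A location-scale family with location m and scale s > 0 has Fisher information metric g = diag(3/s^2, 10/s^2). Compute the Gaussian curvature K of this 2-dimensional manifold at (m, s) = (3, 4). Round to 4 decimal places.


The metric has the form g = (A dm^2 + B ds^2)/s^2 with A = 3, B = 10.
Substitute u = sqrt(A/B)*m: g = B*(du^2 + ds^2)/s^2, i.e. B times the
Poincare upper half-plane metric, which has constant Gaussian curvature -1.
Scaling a 2D metric by a constant c divides the Gaussian curvature by c,
so K = -1/B = -1/(10) = -0.1000 everywhere (the point (m, s) = (3, 4) is irrelevant:
the curvature is constant).
The requested Gaussian curvature is K = -0.1000.

-0.1000


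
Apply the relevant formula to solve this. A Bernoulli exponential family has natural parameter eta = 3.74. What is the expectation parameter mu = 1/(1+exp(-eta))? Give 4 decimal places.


Dual coordinate (expectation parameter) for Bernoulli:
mu = 1/(1+exp(-eta)).
eta = 3.74.
exp(-eta) = exp(-3.74) = 0.023754.
mu = 1/(1+0.023754) = 0.9768

0.9768


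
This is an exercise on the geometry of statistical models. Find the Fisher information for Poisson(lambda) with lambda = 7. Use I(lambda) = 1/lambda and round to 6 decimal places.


Fisher information for Poisson: I(lambda) = 1/lambda.
lambda = 7.
I(lambda) = 1/7 = 0.142857

0.142857


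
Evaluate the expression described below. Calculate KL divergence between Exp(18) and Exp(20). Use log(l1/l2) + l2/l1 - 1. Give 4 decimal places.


KL divergence for exponential family:
KL = log(l1/l2) + l2/l1 - 1.
log(18/20) = -0.105361.
20/18 = 1.111111.
KL = -0.105361 + 1.111111 - 1 = 0.0058

0.0058


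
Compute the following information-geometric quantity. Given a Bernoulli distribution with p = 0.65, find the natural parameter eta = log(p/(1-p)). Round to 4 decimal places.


Natural parameter for Bernoulli: eta = log(p/(1-p)).
p = 0.65, 1-p = 0.35.
p/(1-p) = 1.857143.
eta = log(1.857143) = 0.6190

0.6190


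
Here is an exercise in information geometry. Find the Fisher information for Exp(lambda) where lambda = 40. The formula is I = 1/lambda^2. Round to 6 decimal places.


Fisher information for exponential: I(lambda) = 1/lambda^2.
lambda = 40, lambda^2 = 1600.
I = 1/1600 = 0.000625

0.000625


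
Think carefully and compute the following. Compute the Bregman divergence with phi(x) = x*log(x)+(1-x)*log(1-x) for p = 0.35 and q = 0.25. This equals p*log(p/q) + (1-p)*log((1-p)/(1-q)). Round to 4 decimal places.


Bregman divergence with negative entropy generator:
D = p*log(p/q) + (1-p)*log((1-p)/(1-q)).
p = 0.35, q = 0.25.
p*log(p/q) = 0.35*log(0.35/0.25) = 0.117765.
(1-p)*log((1-p)/(1-q)) = 0.65*log(0.65/0.75) = -0.093016.
D = 0.117765 + -0.093016 = 0.0247

0.0247


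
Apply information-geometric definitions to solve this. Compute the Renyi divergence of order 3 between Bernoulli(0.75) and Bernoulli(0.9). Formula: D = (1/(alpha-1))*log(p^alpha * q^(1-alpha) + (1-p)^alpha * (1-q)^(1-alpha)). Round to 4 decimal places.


Renyi divergence of order alpha between Bernoulli distributions:
D = (1/(alpha-1))*log(p^alpha * q^(1-alpha) + (1-p)^alpha * (1-q)^(1-alpha)).
alpha = 3, p = 0.75, q = 0.9.
p^alpha * q^(1-alpha) = 0.75^3 * 0.9^-2 = 0.520833.
(1-p)^alpha * (1-q)^(1-alpha) = 0.25^3 * 0.1^-2 = 1.5625.
sum = 0.520833 + 1.5625 = 2.083333.
D = (1/2)*log(2.083333) = 0.3670

0.3670


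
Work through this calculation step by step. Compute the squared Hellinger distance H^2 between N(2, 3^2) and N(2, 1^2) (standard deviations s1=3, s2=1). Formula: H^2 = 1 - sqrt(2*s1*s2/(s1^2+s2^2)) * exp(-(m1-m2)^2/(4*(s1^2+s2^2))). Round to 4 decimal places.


Squared Hellinger distance for Gaussians:
H^2 = 1 - sqrt(2*s1*s2/(s1^2+s2^2)) * exp(-(m1-m2)^2/(4*(s1^2+s2^2))).
s1^2 = 9, s2^2 = 1, s1^2+s2^2 = 10.
sqrt(2*3*1/(10)) = 0.774597.
(m1-m2)^2 = (0)^2 = 0.
exp(-0/(4*10)) = exp(0.0) = 1.0.
H^2 = 1 - 0.774597*1.0 = 0.2254

0.2254


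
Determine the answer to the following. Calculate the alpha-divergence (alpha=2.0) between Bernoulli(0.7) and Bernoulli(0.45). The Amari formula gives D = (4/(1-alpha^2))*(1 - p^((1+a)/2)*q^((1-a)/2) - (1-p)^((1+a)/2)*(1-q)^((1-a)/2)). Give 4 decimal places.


Amari alpha-divergence:
D = (4/(1-alpha^2))*(1 - p^((1+a)/2)*q^((1-a)/2) - (1-p)^((1+a)/2)*(1-q)^((1-a)/2)).
alpha = 2.0, p = 0.7, q = 0.45.
e1 = (1+alpha)/2 = 1.5, e2 = (1-alpha)/2 = -0.5.
t1 = p^e1 * q^e2 = 0.7^1.5 * 0.45^-0.5 = 0.873053.
t2 = (1-p)^e1 * (1-q)^e2 = 0.3^1.5 * 0.55^-0.5 = 0.221565.
4/(1-alpha^2) = -1.333333.
D = -1.333333*(1 - 0.873053 - 0.221565) = 0.1262

0.1262
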